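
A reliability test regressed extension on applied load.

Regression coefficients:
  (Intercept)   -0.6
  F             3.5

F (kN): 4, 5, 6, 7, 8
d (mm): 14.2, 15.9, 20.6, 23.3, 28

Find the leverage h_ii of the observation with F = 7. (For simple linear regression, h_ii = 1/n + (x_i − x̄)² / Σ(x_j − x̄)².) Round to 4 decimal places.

F̄ = (4 + 5 + 6 + 7 + 8)/5 = 6
Σ(F − F̄)² = 4 + 1 + 0 + 1 + 4 = 10
h = 1/5 + (1)²/10 = 0.2 + 0.1 = 0.3000

h = 0.3000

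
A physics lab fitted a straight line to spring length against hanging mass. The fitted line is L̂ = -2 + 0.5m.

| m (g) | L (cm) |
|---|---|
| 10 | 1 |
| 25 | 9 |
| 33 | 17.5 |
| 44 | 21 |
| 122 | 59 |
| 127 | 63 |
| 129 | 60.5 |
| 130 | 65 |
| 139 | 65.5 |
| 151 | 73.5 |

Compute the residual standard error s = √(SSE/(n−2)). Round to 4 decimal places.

m=10: L̂ = -2 + 0.5·10 = 3; e = 1 − 3 = -2
m=25: L̂ = -2 + 0.5·25 = 10.5; e = 9 − 10.5 = -1.5
m=33: L̂ = -2 + 0.5·33 = 14.5; e = 17.5 − 14.5 = 3
m=44: L̂ = -2 + 0.5·44 = 20; e = 21 − 20 = 1
m=122: L̂ = -2 + 0.5·122 = 59; e = 59 − 59 = 0
m=127: L̂ = -2 + 0.5·127 = 61.5; e = 63 − 61.5 = 1.5
m=129: L̂ = -2 + 0.5·129 = 62.5; e = 60.5 − 62.5 = -2
m=130: L̂ = -2 + 0.5·130 = 63; e = 65 − 63 = 2
m=139: L̂ = -2 + 0.5·139 = 67.5; e = 65.5 − 67.5 = -2
m=151: L̂ = -2 + 0.5·151 = 73.5; e = 73.5 − 73.5 = 0
SSE = 4 + 2.25 + 9 + 1 + 0 + 2.25 + 4 + 4 + 4 + 0 = 30.5
s = √(30.5/8) = √3.8125 ≈ 1.9526

s = 1.9526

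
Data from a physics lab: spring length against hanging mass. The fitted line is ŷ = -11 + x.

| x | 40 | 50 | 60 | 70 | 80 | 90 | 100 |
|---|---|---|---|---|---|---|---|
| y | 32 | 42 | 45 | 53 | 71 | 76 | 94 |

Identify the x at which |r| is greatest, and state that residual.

x=40: ŷ = -11 + 40 = 29; r = 32 − 29 = 3
x=50: ŷ = -11 + 50 = 39; r = 42 − 39 = 3
x=60: ŷ = -11 + 60 = 49; r = 45 − 49 = -4
x=70: ŷ = -11 + 70 = 59; r = 53 − 59 = -6
x=80: ŷ = -11 + 80 = 69; r = 71 − 69 = 2
x=90: ŷ = -11 + 90 = 79; r = 76 − 79 = -3
x=100: ŷ = -11 + 100 = 89; r = 94 − 89 = 5
Largest |r| is 6 at x = 70, residual -6.

x = 70, r = -6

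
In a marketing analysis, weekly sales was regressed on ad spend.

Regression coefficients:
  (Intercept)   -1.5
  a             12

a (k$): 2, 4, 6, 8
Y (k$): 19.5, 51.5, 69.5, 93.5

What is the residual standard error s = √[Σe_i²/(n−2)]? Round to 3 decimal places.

a=2: ŷ = -1.5 + 12·2 = 22.5; e = 19.5 − 22.5 = -3
a=4: ŷ = -1.5 + 12·4 = 46.5; e = 51.5 − 46.5 = 5
a=6: ŷ = -1.5 + 12·6 = 70.5; e = 69.5 − 70.5 = -1
a=8: ŷ = -1.5 + 12·8 = 94.5; e = 93.5 − 94.5 = -1
SSE = 9 + 25 + 1 + 1 = 36
s = √(36/2) = √18 ≈ 4.243

s = 4.243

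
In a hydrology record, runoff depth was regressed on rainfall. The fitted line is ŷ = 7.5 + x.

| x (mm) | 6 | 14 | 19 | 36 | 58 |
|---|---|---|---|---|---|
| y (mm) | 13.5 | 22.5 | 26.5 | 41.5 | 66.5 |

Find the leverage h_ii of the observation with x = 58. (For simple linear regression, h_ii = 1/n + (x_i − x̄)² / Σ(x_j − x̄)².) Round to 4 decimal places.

h = 0.7748

x̄ = (6 + 14 + 19 + 36 + 58)/5 = 26.6
Σ(x − x̄)² = 424.36 + 158.76 + 57.76 + 88.36 + 985.96 = 1715.2
h = 1/5 + (31.4)²/1715.2 = 0.2 + 0.574837 = 0.7748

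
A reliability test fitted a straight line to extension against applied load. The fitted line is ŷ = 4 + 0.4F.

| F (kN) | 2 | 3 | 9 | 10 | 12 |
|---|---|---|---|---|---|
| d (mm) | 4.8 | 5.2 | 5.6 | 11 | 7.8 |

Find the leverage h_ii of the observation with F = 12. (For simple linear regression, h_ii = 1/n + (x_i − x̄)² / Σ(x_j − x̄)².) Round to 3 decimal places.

h = 0.492

F̄ = (2 + 3 + 9 + 10 + 12)/5 = 7.2
Σ(F − F̄)² = 27.04 + 17.64 + 3.24 + 7.84 + 23.04 = 78.8
h = 1/5 + (4.8)²/78.8 = 0.2 + 0.292386 = 0.492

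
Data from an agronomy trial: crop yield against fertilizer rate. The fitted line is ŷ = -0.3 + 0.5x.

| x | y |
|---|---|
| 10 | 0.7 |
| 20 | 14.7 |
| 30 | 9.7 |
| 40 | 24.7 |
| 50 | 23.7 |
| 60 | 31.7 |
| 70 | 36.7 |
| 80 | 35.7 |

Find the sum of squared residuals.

SSE = 116

x=10: ŷ = -0.3 + 0.5·10 = 4.7; r = 0.7 − 4.7 = -4
x=20: ŷ = -0.3 + 0.5·20 = 9.7; r = 14.7 − 9.7 = 5
x=30: ŷ = -0.3 + 0.5·30 = 14.7; r = 9.7 − 14.7 = -5
x=40: ŷ = -0.3 + 0.5·40 = 19.7; r = 24.7 − 19.7 = 5
x=50: ŷ = -0.3 + 0.5·50 = 24.7; r = 23.7 − 24.7 = -1
x=60: ŷ = -0.3 + 0.5·60 = 29.7; r = 31.7 − 29.7 = 2
x=70: ŷ = -0.3 + 0.5·70 = 34.7; r = 36.7 − 34.7 = 2
x=80: ŷ = -0.3 + 0.5·80 = 39.7; r = 35.7 − 39.7 = -4
SSE = 16 + 25 + 25 + 25 + 1 + 4 + 4 + 16 = 116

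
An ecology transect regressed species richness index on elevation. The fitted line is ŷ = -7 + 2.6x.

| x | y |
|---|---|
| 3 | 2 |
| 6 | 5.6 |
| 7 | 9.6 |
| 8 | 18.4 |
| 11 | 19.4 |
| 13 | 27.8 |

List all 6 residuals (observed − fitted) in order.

1.2, -3, -1.6, 4.6, -2.2, 1

x=3: ŷ = -7 + 2.6·3 = 0.8; e = 2 − 0.8 = 1.2
x=6: ŷ = -7 + 2.6·6 = 8.6; e = 5.6 − 8.6 = -3
x=7: ŷ = -7 + 2.6·7 = 11.2; e = 9.6 − 11.2 = -1.6
x=8: ŷ = -7 + 2.6·8 = 13.8; e = 18.4 − 13.8 = 4.6
x=11: ŷ = -7 + 2.6·11 = 21.6; e = 19.4 − 21.6 = -2.2
x=13: ŷ = -7 + 2.6·13 = 26.8; e = 27.8 − 26.8 = 1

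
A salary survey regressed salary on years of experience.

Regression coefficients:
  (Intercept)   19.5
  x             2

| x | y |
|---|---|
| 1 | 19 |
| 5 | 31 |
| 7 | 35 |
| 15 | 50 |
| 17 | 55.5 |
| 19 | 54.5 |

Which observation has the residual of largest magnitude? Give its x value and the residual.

x=1: ŷ = 19.5 + 2·1 = 21.5; r = 19 − 21.5 = -2.5
x=5: ŷ = 19.5 + 2·5 = 29.5; r = 31 − 29.5 = 1.5
x=7: ŷ = 19.5 + 2·7 = 33.5; r = 35 − 33.5 = 1.5
x=15: ŷ = 19.5 + 2·15 = 49.5; r = 50 − 49.5 = 0.5
x=17: ŷ = 19.5 + 2·17 = 53.5; r = 55.5 − 53.5 = 2
x=19: ŷ = 19.5 + 2·19 = 57.5; r = 54.5 − 57.5 = -3
Largest |r| is 3 at x = 19, residual -3.

x = 19, r = -3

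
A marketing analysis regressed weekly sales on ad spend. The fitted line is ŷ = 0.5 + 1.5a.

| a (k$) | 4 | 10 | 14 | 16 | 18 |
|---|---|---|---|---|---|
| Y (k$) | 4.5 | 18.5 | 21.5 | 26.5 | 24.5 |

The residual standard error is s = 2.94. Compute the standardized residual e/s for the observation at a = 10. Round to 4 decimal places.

ŷ = 0.5 + 1.5·10 = 15.5
e = 18.5 − 15.5 = 3
e/s = 3 / 2.94 = 1.0204

1.0204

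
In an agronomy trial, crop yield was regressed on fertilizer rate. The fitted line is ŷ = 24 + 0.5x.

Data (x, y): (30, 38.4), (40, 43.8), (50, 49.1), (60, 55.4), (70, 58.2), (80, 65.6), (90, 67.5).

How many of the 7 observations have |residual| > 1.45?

x=30: ŷ = 24 + 0.5·30 = 39; r = 38.4 − 39 = -0.6
x=40: ŷ = 24 + 0.5·40 = 44; r = 43.8 − 44 = -0.2
x=50: ŷ = 24 + 0.5·50 = 49; r = 49.1 − 49 = 0.1
x=60: ŷ = 24 + 0.5·60 = 54; r = 55.4 − 54 = 1.4
x=70: ŷ = 24 + 0.5·70 = 59; r = 58.2 − 59 = -0.8
x=80: ŷ = 24 + 0.5·80 = 64; r = 65.6 − 64 = 1.6
x=90: ŷ = 24 + 0.5·90 = 69; r = 67.5 − 69 = -1.5
|r| > 1.45: x=80 (|r|=1.6), x=90 (|r|=1.5) → 2

2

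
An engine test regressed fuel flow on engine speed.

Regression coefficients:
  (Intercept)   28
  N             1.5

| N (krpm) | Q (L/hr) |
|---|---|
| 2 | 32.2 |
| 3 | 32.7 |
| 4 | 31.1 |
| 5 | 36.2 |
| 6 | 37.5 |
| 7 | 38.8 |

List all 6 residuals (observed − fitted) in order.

1.2, 0.2, -2.9, 0.7, 0.5, 0.3

N=2: ŷ = 28 + 1.5·2 = 31; e = 32.2 − 31 = 1.2
N=3: ŷ = 28 + 1.5·3 = 32.5; e = 32.7 − 32.5 = 0.2
N=4: ŷ = 28 + 1.5·4 = 34; e = 31.1 − 34 = -2.9
N=5: ŷ = 28 + 1.5·5 = 35.5; e = 36.2 − 35.5 = 0.7
N=6: ŷ = 28 + 1.5·6 = 37; e = 37.5 − 37 = 0.5
N=7: ŷ = 28 + 1.5·7 = 38.5; e = 38.8 − 38.5 = 0.3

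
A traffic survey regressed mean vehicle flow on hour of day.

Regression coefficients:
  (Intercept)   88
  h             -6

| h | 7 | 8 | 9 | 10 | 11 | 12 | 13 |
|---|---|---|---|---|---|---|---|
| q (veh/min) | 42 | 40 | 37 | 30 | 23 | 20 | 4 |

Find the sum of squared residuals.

SSE = 82

h=7: ŷ = 88 − 6·7 = 46; e = 42 − 46 = -4
h=8: ŷ = 88 − 6·8 = 40; e = 40 − 40 = 0
h=9: ŷ = 88 − 6·9 = 34; e = 37 − 34 = 3
h=10: ŷ = 88 − 6·10 = 28; e = 30 − 28 = 2
h=11: ŷ = 88 − 6·11 = 22; e = 23 − 22 = 1
h=12: ŷ = 88 − 6·12 = 16; e = 20 − 16 = 4
h=13: ŷ = 88 − 6·13 = 10; e = 4 − 10 = -6
SSE = 16 + 0 + 9 + 4 + 1 + 16 + 36 = 82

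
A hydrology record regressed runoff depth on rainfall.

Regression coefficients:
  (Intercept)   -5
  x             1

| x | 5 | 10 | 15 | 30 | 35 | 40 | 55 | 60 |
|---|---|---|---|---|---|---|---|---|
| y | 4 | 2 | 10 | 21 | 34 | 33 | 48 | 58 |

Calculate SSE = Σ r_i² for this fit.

x=5: ŷ = -5 + 5 = 0; r = 4 − 0 = 4
x=10: ŷ = -5 + 10 = 5; r = 2 − 5 = -3
x=15: ŷ = -5 + 15 = 10; r = 10 − 10 = 0
x=30: ŷ = -5 + 30 = 25; r = 21 − 25 = -4
x=35: ŷ = -5 + 35 = 30; r = 34 − 30 = 4
x=40: ŷ = -5 + 40 = 35; r = 33 − 35 = -2
x=55: ŷ = -5 + 55 = 50; r = 48 − 50 = -2
x=60: ŷ = -5 + 60 = 55; r = 58 − 55 = 3
SSE = 16 + 9 + 0 + 16 + 16 + 4 + 4 + 9 = 74

SSE = 74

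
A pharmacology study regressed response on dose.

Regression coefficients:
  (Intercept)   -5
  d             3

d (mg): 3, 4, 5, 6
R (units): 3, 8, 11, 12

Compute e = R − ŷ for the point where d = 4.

ŷ = -5 + 3·4 = 7
e = 8 − 7 = 1

e = 1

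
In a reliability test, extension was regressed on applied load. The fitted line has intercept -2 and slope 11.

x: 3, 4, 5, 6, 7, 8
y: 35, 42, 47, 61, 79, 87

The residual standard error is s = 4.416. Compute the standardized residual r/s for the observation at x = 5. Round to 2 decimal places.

-1.36

ŷ = -2 + 11·5 = 53
r = 47 − 53 = -6
r/s = -6 / 4.416 = -1.36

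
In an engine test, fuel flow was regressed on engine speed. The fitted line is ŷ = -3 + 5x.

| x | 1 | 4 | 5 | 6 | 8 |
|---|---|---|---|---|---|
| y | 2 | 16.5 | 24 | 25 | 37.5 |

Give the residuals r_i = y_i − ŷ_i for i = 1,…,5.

x=1: ŷ = -3 + 5·1 = 2; r = 2 − 2 = 0
x=4: ŷ = -3 + 5·4 = 17; r = 16.5 − 17 = -0.5
x=5: ŷ = -3 + 5·5 = 22; r = 24 − 22 = 2
x=6: ŷ = -3 + 5·6 = 27; r = 25 − 27 = -2
x=8: ŷ = -3 + 5·8 = 37; r = 37.5 − 37 = 0.5

0, -0.5, 2, -2, 0.5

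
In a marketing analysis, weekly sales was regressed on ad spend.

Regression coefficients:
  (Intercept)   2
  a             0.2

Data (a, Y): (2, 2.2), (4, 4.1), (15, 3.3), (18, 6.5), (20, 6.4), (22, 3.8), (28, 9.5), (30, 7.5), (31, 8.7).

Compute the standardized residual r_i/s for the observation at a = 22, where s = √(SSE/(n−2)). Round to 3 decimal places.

a=2: Ŷ = 2 + 0.2·2 = 2.4; r = 2.2 − 2.4 = -0.2
a=4: Ŷ = 2 + 0.2·4 = 2.8; r = 4.1 − 2.8 = 1.3
a=15: Ŷ = 2 + 0.2·15 = 5; r = 3.3 − 5 = -1.7
a=18: Ŷ = 2 + 0.2·18 = 5.6; r = 6.5 − 5.6 = 0.9
a=20: Ŷ = 2 + 0.2·20 = 6; r = 6.4 − 6 = 0.4
a=22: Ŷ = 2 + 0.2·22 = 6.4; r = 3.8 − 6.4 = -2.6
a=28: Ŷ = 2 + 0.2·28 = 7.6; r = 9.5 − 7.6 = 1.9
a=30: Ŷ = 2 + 0.2·30 = 8; r = 7.5 − 8 = -0.5
a=31: Ŷ = 2 + 0.2·31 = 8.2; r = 8.7 − 8.2 = 0.5
SSE = 0.04 + 1.69 + 2.89 + 0.81 + 0.16 + 6.76 + 3.61 + 0.25 + 0.25 = 16.46
s = √(16.46/7) = 1.53344
r/s = -2.6 / 1.53344 = -1.696

-1.696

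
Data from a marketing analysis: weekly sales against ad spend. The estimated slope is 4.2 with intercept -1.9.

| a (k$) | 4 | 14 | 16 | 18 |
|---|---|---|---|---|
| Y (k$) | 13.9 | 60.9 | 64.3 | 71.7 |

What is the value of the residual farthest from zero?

a=4: Ŷ = -1.9 + 4.2·4 = 14.9; r = 13.9 − 14.9 = -1
a=14: Ŷ = -1.9 + 4.2·14 = 56.9; r = 60.9 − 56.9 = 4
a=16: Ŷ = -1.9 + 4.2·16 = 65.3; r = 64.3 − 65.3 = -1
a=18: Ŷ = -1.9 + 4.2·18 = 73.7; r = 71.7 − 73.7 = -2
Largest |r| is 4 at a = 14, residual 4.

r = 4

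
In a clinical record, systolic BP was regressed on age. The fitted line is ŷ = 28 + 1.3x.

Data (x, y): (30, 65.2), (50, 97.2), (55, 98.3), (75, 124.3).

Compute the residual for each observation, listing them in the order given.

x=30: ŷ = 28 + 1.3·30 = 67; e = 65.2 − 67 = -1.8
x=50: ŷ = 28 + 1.3·50 = 93; e = 97.2 − 93 = 4.2
x=55: ŷ = 28 + 1.3·55 = 99.5; e = 98.3 − 99.5 = -1.2
x=75: ŷ = 28 + 1.3·75 = 125.5; e = 124.3 − 125.5 = -1.2

-1.8, 4.2, -1.2, -1.2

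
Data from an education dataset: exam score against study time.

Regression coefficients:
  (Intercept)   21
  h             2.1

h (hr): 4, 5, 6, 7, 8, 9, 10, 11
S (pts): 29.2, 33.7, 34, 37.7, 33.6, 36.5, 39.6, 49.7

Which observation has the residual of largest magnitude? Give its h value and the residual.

h = 11, r = 5.6

h=4: Ŝ = 21 + 2.1·4 = 29.4; r = 29.2 − 29.4 = -0.2
h=5: Ŝ = 21 + 2.1·5 = 31.5; r = 33.7 − 31.5 = 2.2
h=6: Ŝ = 21 + 2.1·6 = 33.6; r = 34 − 33.6 = 0.4
h=7: Ŝ = 21 + 2.1·7 = 35.7; r = 37.7 − 35.7 = 2
h=8: Ŝ = 21 + 2.1·8 = 37.8; r = 33.6 − 37.8 = -4.2
h=9: Ŝ = 21 + 2.1·9 = 39.9; r = 36.5 − 39.9 = -3.4
h=10: Ŝ = 21 + 2.1·10 = 42; r = 39.6 − 42 = -2.4
h=11: Ŝ = 21 + 2.1·11 = 44.1; r = 49.7 − 44.1 = 5.6
Largest |r| is 5.6 at h = 11, residual 5.6.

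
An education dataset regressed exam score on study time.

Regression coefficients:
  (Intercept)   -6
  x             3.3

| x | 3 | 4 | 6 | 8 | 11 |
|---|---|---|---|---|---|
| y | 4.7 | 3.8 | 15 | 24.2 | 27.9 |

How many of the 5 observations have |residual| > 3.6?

1

x=3: ŷ = -6 + 3.3·3 = 3.9; r = 4.7 − 3.9 = 0.8
x=4: ŷ = -6 + 3.3·4 = 7.2; r = 3.8 − 7.2 = -3.4
x=6: ŷ = -6 + 3.3·6 = 13.8; r = 15 − 13.8 = 1.2
x=8: ŷ = -6 + 3.3·8 = 20.4; r = 24.2 − 20.4 = 3.8
x=11: ŷ = -6 + 3.3·11 = 30.3; r = 27.9 − 30.3 = -2.4
|r| > 3.6: x=8 (|r|=3.8) → 1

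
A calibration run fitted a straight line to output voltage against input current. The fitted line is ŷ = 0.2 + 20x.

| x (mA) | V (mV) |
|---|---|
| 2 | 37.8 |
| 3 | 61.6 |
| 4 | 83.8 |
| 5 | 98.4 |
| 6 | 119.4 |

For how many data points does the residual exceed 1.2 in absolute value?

4

x=2: ŷ = 0.2 + 20·2 = 40.2; r = 37.8 − 40.2 = -2.4
x=3: ŷ = 0.2 + 20·3 = 60.2; r = 61.6 − 60.2 = 1.4
x=4: ŷ = 0.2 + 20·4 = 80.2; r = 83.8 − 80.2 = 3.6
x=5: ŷ = 0.2 + 20·5 = 100.2; r = 98.4 − 100.2 = -1.8
x=6: ŷ = 0.2 + 20·6 = 120.2; r = 119.4 − 120.2 = -0.8
|r| > 1.2: x=2 (|r|=2.4), x=3 (|r|=1.4), x=4 (|r|=3.6), x=5 (|r|=1.8) → 4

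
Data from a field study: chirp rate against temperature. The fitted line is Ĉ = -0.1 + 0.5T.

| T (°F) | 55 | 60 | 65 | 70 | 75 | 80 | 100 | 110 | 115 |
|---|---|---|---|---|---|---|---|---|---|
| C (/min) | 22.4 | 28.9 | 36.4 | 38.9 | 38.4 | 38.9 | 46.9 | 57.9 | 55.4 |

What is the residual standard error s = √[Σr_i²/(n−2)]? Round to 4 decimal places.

T=55: Ĉ = -0.1 + 0.5·55 = 27.4; r = 22.4 − 27.4 = -5
T=60: Ĉ = -0.1 + 0.5·60 = 29.9; r = 28.9 − 29.9 = -1
T=65: Ĉ = -0.1 + 0.5·65 = 32.4; r = 36.4 − 32.4 = 4
T=70: Ĉ = -0.1 + 0.5·70 = 34.9; r = 38.9 − 34.9 = 4
T=75: Ĉ = -0.1 + 0.5·75 = 37.4; r = 38.4 − 37.4 = 1
T=80: Ĉ = -0.1 + 0.5·80 = 39.9; r = 38.9 − 39.9 = -1
T=100: Ĉ = -0.1 + 0.5·100 = 49.9; r = 46.9 − 49.9 = -3
T=110: Ĉ = -0.1 + 0.5·110 = 54.9; r = 57.9 − 54.9 = 3
T=115: Ĉ = -0.1 + 0.5·115 = 57.4; r = 55.4 − 57.4 = -2
SSE = 25 + 1 + 16 + 16 + 1 + 1 + 9 + 9 + 4 = 82
s = √(82/7) = √11.7143 ≈ 3.4226

s = 3.4226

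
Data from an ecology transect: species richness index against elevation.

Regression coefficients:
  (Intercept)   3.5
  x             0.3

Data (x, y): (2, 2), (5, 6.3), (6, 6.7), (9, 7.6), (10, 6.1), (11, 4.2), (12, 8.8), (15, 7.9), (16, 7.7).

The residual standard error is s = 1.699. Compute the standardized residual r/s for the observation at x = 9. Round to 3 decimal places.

0.824

ŷ = 3.5 + 0.3·9 = 6.2
r = 7.6 − 6.2 = 1.4
r/s = 1.4 / 1.699 = 0.824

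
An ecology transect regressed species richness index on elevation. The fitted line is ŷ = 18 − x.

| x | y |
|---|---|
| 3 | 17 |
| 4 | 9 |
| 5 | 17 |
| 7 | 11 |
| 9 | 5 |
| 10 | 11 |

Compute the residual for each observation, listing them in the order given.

2, -5, 4, 0, -4, 3

x=3: ŷ = 18 − 3 = 15; e = 17 − 15 = 2
x=4: ŷ = 18 − 4 = 14; e = 9 − 14 = -5
x=5: ŷ = 18 − 5 = 13; e = 17 − 13 = 4
x=7: ŷ = 18 − 7 = 11; e = 11 − 11 = 0
x=9: ŷ = 18 − 9 = 9; e = 5 − 9 = -4
x=10: ŷ = 18 − 10 = 8; e = 11 − 8 = 3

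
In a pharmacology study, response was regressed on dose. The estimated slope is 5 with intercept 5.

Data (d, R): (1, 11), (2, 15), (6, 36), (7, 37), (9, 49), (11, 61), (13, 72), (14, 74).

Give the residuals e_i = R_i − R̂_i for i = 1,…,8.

d=1: R̂ = 5 + 5·1 = 10; e = 11 − 10 = 1
d=2: R̂ = 5 + 5·2 = 15; e = 15 − 15 = 0
d=6: R̂ = 5 + 5·6 = 35; e = 36 − 35 = 1
d=7: R̂ = 5 + 5·7 = 40; e = 37 − 40 = -3
d=9: R̂ = 5 + 5·9 = 50; e = 49 − 50 = -1
d=11: R̂ = 5 + 5·11 = 60; e = 61 − 60 = 1
d=13: R̂ = 5 + 5·13 = 70; e = 72 − 70 = 2
d=14: R̂ = 5 + 5·14 = 75; e = 74 − 75 = -1

1, 0, 1, -3, -1, 1, 2, -1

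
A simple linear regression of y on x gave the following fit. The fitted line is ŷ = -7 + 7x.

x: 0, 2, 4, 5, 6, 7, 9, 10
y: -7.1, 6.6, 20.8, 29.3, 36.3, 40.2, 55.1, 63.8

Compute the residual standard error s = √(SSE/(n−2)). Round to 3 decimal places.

x=0: ŷ = -7 + 7·0 = -7; e = -7.1 − (-7) = -0.1
x=2: ŷ = -7 + 7·2 = 7; e = 6.6 − 7 = -0.4
x=4: ŷ = -7 + 7·4 = 21; e = 20.8 − 21 = -0.2
x=5: ŷ = -7 + 7·5 = 28; e = 29.3 − 28 = 1.3
x=6: ŷ = -7 + 7·6 = 35; e = 36.3 − 35 = 1.3
x=7: ŷ = -7 + 7·7 = 42; e = 40.2 − 42 = -1.8
x=9: ŷ = -7 + 7·9 = 56; e = 55.1 − 56 = -0.9
x=10: ŷ = -7 + 7·10 = 63; e = 63.8 − 63 = 0.8
SSE = 0.01 + 0.16 + 0.04 + 1.69 + 1.69 + 3.24 + 0.81 + 0.64 = 8.28
s = √(8.28/6) = √1.38 ≈ 1.175

s = 1.175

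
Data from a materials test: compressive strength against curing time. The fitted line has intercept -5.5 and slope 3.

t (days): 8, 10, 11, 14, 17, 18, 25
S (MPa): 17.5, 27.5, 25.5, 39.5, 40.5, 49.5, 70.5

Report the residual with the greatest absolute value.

e = -5

t=8: Ŝ = -5.5 + 3·8 = 18.5; e = 17.5 − 18.5 = -1
t=10: Ŝ = -5.5 + 3·10 = 24.5; e = 27.5 − 24.5 = 3
t=11: Ŝ = -5.5 + 3·11 = 27.5; e = 25.5 − 27.5 = -2
t=14: Ŝ = -5.5 + 3·14 = 36.5; e = 39.5 − 36.5 = 3
t=17: Ŝ = -5.5 + 3·17 = 45.5; e = 40.5 − 45.5 = -5
t=18: Ŝ = -5.5 + 3·18 = 48.5; e = 49.5 − 48.5 = 1
t=25: Ŝ = -5.5 + 3·25 = 69.5; e = 70.5 − 69.5 = 1
Largest |e| is 5 at t = 17, residual -5.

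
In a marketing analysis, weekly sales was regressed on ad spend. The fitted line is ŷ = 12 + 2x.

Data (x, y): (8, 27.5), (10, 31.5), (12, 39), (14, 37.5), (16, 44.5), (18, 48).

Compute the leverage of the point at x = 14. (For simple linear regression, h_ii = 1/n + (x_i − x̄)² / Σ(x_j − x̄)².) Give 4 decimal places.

x̄ = (8 + 10 + 12 + 14 + 16 + 18)/6 = 13
Σ(x − x̄)² = 25 + 9 + 1 + 1 + 9 + 25 = 70
h = 1/6 + (1)²/70 = 0.166667 + 0.0142857 = 0.1810

h = 0.1810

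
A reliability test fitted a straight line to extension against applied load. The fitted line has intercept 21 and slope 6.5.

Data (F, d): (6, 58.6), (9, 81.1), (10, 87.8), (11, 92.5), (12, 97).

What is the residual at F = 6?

ŷ = 21 + 6.5·6 = 60
e = 58.6 − 60 = -1.4

e = -1.4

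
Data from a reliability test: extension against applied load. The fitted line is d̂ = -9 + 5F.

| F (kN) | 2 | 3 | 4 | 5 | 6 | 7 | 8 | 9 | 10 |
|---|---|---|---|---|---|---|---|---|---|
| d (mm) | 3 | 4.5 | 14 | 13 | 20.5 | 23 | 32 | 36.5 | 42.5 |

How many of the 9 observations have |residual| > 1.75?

4

F=2: d̂ = -9 + 5·2 = 1; r = 3 − 1 = 2
F=3: d̂ = -9 + 5·3 = 6; r = 4.5 − 6 = -1.5
F=4: d̂ = -9 + 5·4 = 11; r = 14 − 11 = 3
F=5: d̂ = -9 + 5·5 = 16; r = 13 − 16 = -3
F=6: d̂ = -9 + 5·6 = 21; r = 20.5 − 21 = -0.5
F=7: d̂ = -9 + 5·7 = 26; r = 23 − 26 = -3
F=8: d̂ = -9 + 5·8 = 31; r = 32 − 31 = 1
F=9: d̂ = -9 + 5·9 = 36; r = 36.5 − 36 = 0.5
F=10: d̂ = -9 + 5·10 = 41; r = 42.5 − 41 = 1.5
|r| > 1.75: F=2 (|r|=2), F=4 (|r|=3), F=5 (|r|=3), F=7 (|r|=3) → 4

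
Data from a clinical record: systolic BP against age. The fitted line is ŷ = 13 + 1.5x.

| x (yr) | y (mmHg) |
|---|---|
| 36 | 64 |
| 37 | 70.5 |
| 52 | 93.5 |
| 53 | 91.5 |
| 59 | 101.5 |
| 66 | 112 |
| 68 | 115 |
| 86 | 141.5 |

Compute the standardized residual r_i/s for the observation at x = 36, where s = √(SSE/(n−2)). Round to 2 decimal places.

x=36: ŷ = 13 + 1.5·36 = 67; r = 64 − 67 = -3
x=37: ŷ = 13 + 1.5·37 = 68.5; r = 70.5 − 68.5 = 2
x=52: ŷ = 13 + 1.5·52 = 91; r = 93.5 − 91 = 2.5
x=53: ŷ = 13 + 1.5·53 = 92.5; r = 91.5 − 92.5 = -1
x=59: ŷ = 13 + 1.5·59 = 101.5; r = 101.5 − 101.5 = 0
x=66: ŷ = 13 + 1.5·66 = 112; r = 112 − 112 = 0
x=68: ŷ = 13 + 1.5·68 = 115; r = 115 − 115 = 0
x=86: ŷ = 13 + 1.5·86 = 142; r = 141.5 − 142 = -0.5
SSE = 9 + 4 + 6.25 + 1 + 0 + 0 + 0 + 0.25 = 20.5
s = √(20.5/6) = 1.84842
r/s = -3 / 1.84842 = -1.62

-1.62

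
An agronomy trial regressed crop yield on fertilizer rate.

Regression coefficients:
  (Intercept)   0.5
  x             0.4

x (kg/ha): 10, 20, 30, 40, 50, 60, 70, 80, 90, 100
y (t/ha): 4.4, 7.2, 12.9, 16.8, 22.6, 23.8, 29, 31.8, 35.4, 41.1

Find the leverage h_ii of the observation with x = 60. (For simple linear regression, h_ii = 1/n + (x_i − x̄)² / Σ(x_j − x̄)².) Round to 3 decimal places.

h = 0.103

x̄ = (10 + 20 + 30 + 40 + 50 + 60 + 70 + 80 + 90 + 100)/10 = 55
Σ(x − x̄)² = 2025 + 1225 + 625 + 225 + 25 + 25 + 225 + 625 + 1225 + 2025 = 8250
h = 1/10 + (5)²/8250 = 0.1 + 0.0030303 = 0.103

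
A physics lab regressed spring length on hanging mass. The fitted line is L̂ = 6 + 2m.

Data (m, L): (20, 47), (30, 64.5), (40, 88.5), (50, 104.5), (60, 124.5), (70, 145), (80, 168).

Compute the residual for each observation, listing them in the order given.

1, -1.5, 2.5, -1.5, -1.5, -1, 2

m=20: L̂ = 6 + 2·20 = 46; r = 47 − 46 = 1
m=30: L̂ = 6 + 2·30 = 66; r = 64.5 − 66 = -1.5
m=40: L̂ = 6 + 2·40 = 86; r = 88.5 − 86 = 2.5
m=50: L̂ = 6 + 2·50 = 106; r = 104.5 − 106 = -1.5
m=60: L̂ = 6 + 2·60 = 126; r = 124.5 − 126 = -1.5
m=70: L̂ = 6 + 2·70 = 146; r = 145 − 146 = -1
m=80: L̂ = 6 + 2·80 = 166; r = 168 − 166 = 2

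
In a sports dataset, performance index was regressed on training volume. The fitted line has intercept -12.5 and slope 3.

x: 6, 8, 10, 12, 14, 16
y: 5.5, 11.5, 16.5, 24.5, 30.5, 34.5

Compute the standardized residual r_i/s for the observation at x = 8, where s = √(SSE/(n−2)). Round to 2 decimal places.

x=6: ŷ = -12.5 + 3·6 = 5.5; r = 5.5 − 5.5 = 0
x=8: ŷ = -12.5 + 3·8 = 11.5; r = 11.5 − 11.5 = 0
x=10: ŷ = -12.5 + 3·10 = 17.5; r = 16.5 − 17.5 = -1
x=12: ŷ = -12.5 + 3·12 = 23.5; r = 24.5 − 23.5 = 1
x=14: ŷ = -12.5 + 3·14 = 29.5; r = 30.5 − 29.5 = 1
x=16: ŷ = -12.5 + 3·16 = 35.5; r = 34.5 − 35.5 = -1
SSE = 0 + 0 + 1 + 1 + 1 + 1 = 4
s = √(4/4) = 1
r/s = 0 / 1 = 0.00

0.00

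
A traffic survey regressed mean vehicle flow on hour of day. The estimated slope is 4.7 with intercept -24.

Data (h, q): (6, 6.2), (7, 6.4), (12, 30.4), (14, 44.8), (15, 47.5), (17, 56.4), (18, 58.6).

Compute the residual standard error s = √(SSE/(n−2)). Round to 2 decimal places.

h=6: q̂ = -24 + 4.7·6 = 4.2; r = 6.2 − 4.2 = 2
h=7: q̂ = -24 + 4.7·7 = 8.9; r = 6.4 − 8.9 = -2.5
h=12: q̂ = -24 + 4.7·12 = 32.4; r = 30.4 − 32.4 = -2
h=14: q̂ = -24 + 4.7·14 = 41.8; r = 44.8 − 41.8 = 3
h=15: q̂ = -24 + 4.7·15 = 46.5; r = 47.5 − 46.5 = 1
h=17: q̂ = -24 + 4.7·17 = 55.9; r = 56.4 − 55.9 = 0.5
h=18: q̂ = -24 + 4.7·18 = 60.6; r = 58.6 − 60.6 = -2
SSE = 4 + 6.25 + 4 + 9 + 1 + 0.25 + 4 = 28.5
s = √(28.5/5) = √5.7 ≈ 2.39

s = 2.39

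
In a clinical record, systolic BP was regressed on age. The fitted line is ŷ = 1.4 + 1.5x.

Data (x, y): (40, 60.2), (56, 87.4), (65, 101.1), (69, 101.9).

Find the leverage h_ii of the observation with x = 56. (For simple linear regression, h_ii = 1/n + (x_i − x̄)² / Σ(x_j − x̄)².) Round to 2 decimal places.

x̄ = (40 + 56 + 65 + 69)/4 = 57.5
Σ(x − x̄)² = 306.25 + 2.25 + 56.25 + 132.25 = 497
h = 1/4 + (-1.5)²/497 = 0.25 + 0.00452716 = 0.25

h = 0.25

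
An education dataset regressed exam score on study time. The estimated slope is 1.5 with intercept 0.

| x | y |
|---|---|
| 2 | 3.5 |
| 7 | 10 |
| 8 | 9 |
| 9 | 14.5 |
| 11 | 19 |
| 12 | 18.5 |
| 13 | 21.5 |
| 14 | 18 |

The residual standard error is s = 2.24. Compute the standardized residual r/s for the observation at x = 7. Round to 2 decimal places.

-0.22

ŷ = 1.5·7 = 10.5
r = 10 − 10.5 = -0.5
r/s = -0.5 / 2.24 = -0.22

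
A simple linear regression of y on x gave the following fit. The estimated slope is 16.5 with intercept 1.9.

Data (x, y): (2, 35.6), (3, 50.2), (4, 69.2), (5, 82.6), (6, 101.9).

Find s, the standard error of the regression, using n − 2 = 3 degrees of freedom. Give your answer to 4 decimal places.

x=2: ŷ = 1.9 + 16.5·2 = 34.9; e = 35.6 − 34.9 = 0.7
x=3: ŷ = 1.9 + 16.5·3 = 51.4; e = 50.2 − 51.4 = -1.2
x=4: ŷ = 1.9 + 16.5·4 = 67.9; e = 69.2 − 67.9 = 1.3
x=5: ŷ = 1.9 + 16.5·5 = 84.4; e = 82.6 − 84.4 = -1.8
x=6: ŷ = 1.9 + 16.5·6 = 100.9; e = 101.9 − 100.9 = 1
SSE = 0.49 + 1.44 + 1.69 + 3.24 + 1 = 7.86
s = √(7.86/3) = √2.62 ≈ 1.6186

s = 1.6186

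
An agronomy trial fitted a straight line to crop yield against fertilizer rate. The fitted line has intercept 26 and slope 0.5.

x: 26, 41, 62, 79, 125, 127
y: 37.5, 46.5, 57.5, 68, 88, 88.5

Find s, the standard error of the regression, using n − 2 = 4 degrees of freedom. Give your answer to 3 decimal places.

s = 1.581

x=26: ŷ = 26 + 0.5·26 = 39; e = 37.5 − 39 = -1.5
x=41: ŷ = 26 + 0.5·41 = 46.5; e = 46.5 − 46.5 = 0
x=62: ŷ = 26 + 0.5·62 = 57; e = 57.5 − 57 = 0.5
x=79: ŷ = 26 + 0.5·79 = 65.5; e = 68 − 65.5 = 2.5
x=125: ŷ = 26 + 0.5·125 = 88.5; e = 88 − 88.5 = -0.5
x=127: ŷ = 26 + 0.5·127 = 89.5; e = 88.5 − 89.5 = -1
SSE = 2.25 + 0 + 0.25 + 6.25 + 0.25 + 1 = 10
s = √(10/4) = √2.5 ≈ 1.581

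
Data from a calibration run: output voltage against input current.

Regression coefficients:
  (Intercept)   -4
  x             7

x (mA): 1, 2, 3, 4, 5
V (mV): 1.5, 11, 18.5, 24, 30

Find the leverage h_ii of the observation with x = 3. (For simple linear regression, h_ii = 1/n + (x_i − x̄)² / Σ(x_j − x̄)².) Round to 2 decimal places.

x̄ = (1 + 2 + 3 + 4 + 5)/5 = 3
Σ(x − x̄)² = 4 + 1 + 0 + 1 + 4 = 10
h = 1/5 + (0)²/10 = 0.2 + 0 = 0.20

h = 0.20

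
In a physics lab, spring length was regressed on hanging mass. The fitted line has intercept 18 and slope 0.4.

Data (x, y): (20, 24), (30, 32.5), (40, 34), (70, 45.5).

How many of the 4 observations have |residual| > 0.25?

x=20: ŷ = 18 + 0.4·20 = 26; e = 24 − 26 = -2
x=30: ŷ = 18 + 0.4·30 = 30; e = 32.5 − 30 = 2.5
x=40: ŷ = 18 + 0.4·40 = 34; e = 34 − 34 = 0
x=70: ŷ = 18 + 0.4·70 = 46; e = 45.5 − 46 = -0.5
|e| > 0.25: x=20 (|e|=2), x=30 (|e|=2.5), x=70 (|e|=0.5) → 3

3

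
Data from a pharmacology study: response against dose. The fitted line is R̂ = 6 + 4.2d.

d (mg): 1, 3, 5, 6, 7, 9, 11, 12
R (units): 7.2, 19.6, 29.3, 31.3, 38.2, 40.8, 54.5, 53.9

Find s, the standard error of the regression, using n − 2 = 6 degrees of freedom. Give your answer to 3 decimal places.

d=1: R̂ = 6 + 4.2·1 = 10.2; e = 7.2 − 10.2 = -3
d=3: R̂ = 6 + 4.2·3 = 18.6; e = 19.6 − 18.6 = 1
d=5: R̂ = 6 + 4.2·5 = 27; e = 29.3 − 27 = 2.3
d=6: R̂ = 6 + 4.2·6 = 31.2; e = 31.3 − 31.2 = 0.1
d=7: R̂ = 6 + 4.2·7 = 35.4; e = 38.2 − 35.4 = 2.8
d=9: R̂ = 6 + 4.2·9 = 43.8; e = 40.8 − 43.8 = -3
d=11: R̂ = 6 + 4.2·11 = 52.2; e = 54.5 − 52.2 = 2.3
d=12: R̂ = 6 + 4.2·12 = 56.4; e = 53.9 − 56.4 = -2.5
SSE = 9 + 1 + 5.29 + 0.01 + 7.84 + 9 + 5.29 + 6.25 = 43.68
s = √(43.68/6) = √7.28 ≈ 2.698

s = 2.698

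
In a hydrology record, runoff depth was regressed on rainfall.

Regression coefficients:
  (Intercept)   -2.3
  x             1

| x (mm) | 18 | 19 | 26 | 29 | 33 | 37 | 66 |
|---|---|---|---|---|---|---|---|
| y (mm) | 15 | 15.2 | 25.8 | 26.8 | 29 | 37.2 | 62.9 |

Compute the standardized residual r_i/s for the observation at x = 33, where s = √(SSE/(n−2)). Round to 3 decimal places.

x=18: ŷ = -2.3 + 18 = 15.7; r = 15 − 15.7 = -0.7
x=19: ŷ = -2.3 + 19 = 16.7; r = 15.2 − 16.7 = -1.5
x=26: ŷ = -2.3 + 26 = 23.7; r = 25.8 − 23.7 = 2.1
x=29: ŷ = -2.3 + 29 = 26.7; r = 26.8 − 26.7 = 0.1
x=33: ŷ = -2.3 + 33 = 30.7; r = 29 − 30.7 = -1.7
x=37: ŷ = -2.3 + 37 = 34.7; r = 37.2 − 34.7 = 2.5
x=66: ŷ = -2.3 + 66 = 63.7; r = 62.9 − 63.7 = -0.8
SSE = 0.49 + 2.25 + 4.41 + 0.01 + 2.89 + 6.25 + 0.64 = 16.94
s = √(16.94/5) = 1.84065
r/s = -1.7 / 1.84065 = -0.924

-0.924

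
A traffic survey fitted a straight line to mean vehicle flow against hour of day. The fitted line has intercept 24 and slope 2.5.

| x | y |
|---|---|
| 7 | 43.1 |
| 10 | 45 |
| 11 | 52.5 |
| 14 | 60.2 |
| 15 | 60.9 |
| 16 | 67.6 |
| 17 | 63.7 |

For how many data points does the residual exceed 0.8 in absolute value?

6

x=7: ŷ = 24 + 2.5·7 = 41.5; e = 43.1 − 41.5 = 1.6
x=10: ŷ = 24 + 2.5·10 = 49; e = 45 − 49 = -4
x=11: ŷ = 24 + 2.5·11 = 51.5; e = 52.5 − 51.5 = 1
x=14: ŷ = 24 + 2.5·14 = 59; e = 60.2 − 59 = 1.2
x=15: ŷ = 24 + 2.5·15 = 61.5; e = 60.9 − 61.5 = -0.6
x=16: ŷ = 24 + 2.5·16 = 64; e = 67.6 − 64 = 3.6
x=17: ŷ = 24 + 2.5·17 = 66.5; e = 63.7 − 66.5 = -2.8
|e| > 0.8: x=7 (|e|=1.6), x=10 (|e|=4), x=11 (|e|=1), x=14 (|e|=1.2), x=16 (|e|=3.6), x=17 (|e|=2.8) → 6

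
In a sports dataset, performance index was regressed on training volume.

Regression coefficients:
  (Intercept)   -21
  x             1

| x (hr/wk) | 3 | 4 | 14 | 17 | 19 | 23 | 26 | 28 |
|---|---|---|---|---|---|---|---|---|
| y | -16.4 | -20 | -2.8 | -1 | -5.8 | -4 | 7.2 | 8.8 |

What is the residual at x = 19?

ŷ = -21 + 19 = -2
r = -5.8 − (-2) = -3.8

r = -3.8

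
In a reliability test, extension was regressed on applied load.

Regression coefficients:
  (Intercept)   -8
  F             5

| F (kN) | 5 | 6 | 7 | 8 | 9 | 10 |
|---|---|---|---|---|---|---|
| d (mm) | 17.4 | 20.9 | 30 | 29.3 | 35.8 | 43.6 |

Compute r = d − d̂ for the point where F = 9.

r = -1.2

d̂ = -8 + 5·9 = 37
r = 35.8 − 37 = -1.2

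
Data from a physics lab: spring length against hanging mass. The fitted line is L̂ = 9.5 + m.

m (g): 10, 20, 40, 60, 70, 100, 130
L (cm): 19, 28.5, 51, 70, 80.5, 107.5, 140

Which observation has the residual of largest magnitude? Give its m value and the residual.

m = 100, e = -2

m=10: L̂ = 9.5 + 10 = 19.5; e = 19 − 19.5 = -0.5
m=20: L̂ = 9.5 + 20 = 29.5; e = 28.5 − 29.5 = -1
m=40: L̂ = 9.5 + 40 = 49.5; e = 51 − 49.5 = 1.5
m=60: L̂ = 9.5 + 60 = 69.5; e = 70 − 69.5 = 0.5
m=70: L̂ = 9.5 + 70 = 79.5; e = 80.5 − 79.5 = 1
m=100: L̂ = 9.5 + 100 = 109.5; e = 107.5 − 109.5 = -2
m=130: L̂ = 9.5 + 130 = 139.5; e = 140 − 139.5 = 0.5
Largest |e| is 2 at m = 100, residual -2.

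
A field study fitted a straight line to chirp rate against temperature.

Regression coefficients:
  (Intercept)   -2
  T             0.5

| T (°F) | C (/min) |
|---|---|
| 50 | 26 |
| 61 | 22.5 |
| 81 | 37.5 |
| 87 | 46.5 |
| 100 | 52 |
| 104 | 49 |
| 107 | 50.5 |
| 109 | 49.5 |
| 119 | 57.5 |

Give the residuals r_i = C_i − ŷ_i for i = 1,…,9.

3, -6, -1, 5, 4, -1, -1, -3, 0

T=50: ŷ = -2 + 0.5·50 = 23; r = 26 − 23 = 3
T=61: ŷ = -2 + 0.5·61 = 28.5; r = 22.5 − 28.5 = -6
T=81: ŷ = -2 + 0.5·81 = 38.5; r = 37.5 − 38.5 = -1
T=87: ŷ = -2 + 0.5·87 = 41.5; r = 46.5 − 41.5 = 5
T=100: ŷ = -2 + 0.5·100 = 48; r = 52 − 48 = 4
T=104: ŷ = -2 + 0.5·104 = 50; r = 49 − 50 = -1
T=107: ŷ = -2 + 0.5·107 = 51.5; r = 50.5 − 51.5 = -1
T=109: ŷ = -2 + 0.5·109 = 52.5; r = 49.5 − 52.5 = -3
T=119: ŷ = -2 + 0.5·119 = 57.5; r = 57.5 − 57.5 = 0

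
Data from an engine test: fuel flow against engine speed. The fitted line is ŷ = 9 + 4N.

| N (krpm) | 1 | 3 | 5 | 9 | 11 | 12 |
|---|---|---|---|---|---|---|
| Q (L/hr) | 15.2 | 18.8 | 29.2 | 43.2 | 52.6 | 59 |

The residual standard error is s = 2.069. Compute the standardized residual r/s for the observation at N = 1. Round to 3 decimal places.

1.063

ŷ = 9 + 4·1 = 13
r = 15.2 − 13 = 2.2
r/s = 2.2 / 2.069 = 1.063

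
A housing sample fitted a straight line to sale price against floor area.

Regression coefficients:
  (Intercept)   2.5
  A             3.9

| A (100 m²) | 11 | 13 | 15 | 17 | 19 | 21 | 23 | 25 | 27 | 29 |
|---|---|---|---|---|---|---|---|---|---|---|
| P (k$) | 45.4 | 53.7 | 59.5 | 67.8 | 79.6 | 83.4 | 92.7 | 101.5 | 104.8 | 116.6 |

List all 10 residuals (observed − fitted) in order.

A=11: P̂ = 2.5 + 3.9·11 = 45.4; r = 45.4 − 45.4 = 0
A=13: P̂ = 2.5 + 3.9·13 = 53.2; r = 53.7 − 53.2 = 0.5
A=15: P̂ = 2.5 + 3.9·15 = 61; r = 59.5 − 61 = -1.5
A=17: P̂ = 2.5 + 3.9·17 = 68.8; r = 67.8 − 68.8 = -1
A=19: P̂ = 2.5 + 3.9·19 = 76.6; r = 79.6 − 76.6 = 3
A=21: P̂ = 2.5 + 3.9·21 = 84.4; r = 83.4 − 84.4 = -1
A=23: P̂ = 2.5 + 3.9·23 = 92.2; r = 92.7 − 92.2 = 0.5
A=25: P̂ = 2.5 + 3.9·25 = 100; r = 101.5 − 100 = 1.5
A=27: P̂ = 2.5 + 3.9·27 = 107.8; r = 104.8 − 107.8 = -3
A=29: P̂ = 2.5 + 3.9·29 = 115.6; r = 116.6 − 115.6 = 1

0, 0.5, -1.5, -1, 3, -1, 0.5, 1.5, -3, 1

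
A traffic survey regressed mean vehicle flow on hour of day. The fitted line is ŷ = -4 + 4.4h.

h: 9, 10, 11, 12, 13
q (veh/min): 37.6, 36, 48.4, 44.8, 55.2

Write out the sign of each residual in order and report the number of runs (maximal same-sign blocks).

5 runs

h=9: ŷ = -4 + 4.4·9 = 35.6; r = 37.6 − 35.6 = 2
h=10: ŷ = -4 + 4.4·10 = 40; r = 36 − 40 = -4
h=11: ŷ = -4 + 4.4·11 = 44.4; r = 48.4 − 44.4 = 4
h=12: ŷ = -4 + 4.4·12 = 48.8; r = 44.8 − 48.8 = -4
h=13: ŷ = -4 + 4.4·13 = 53.2; r = 55.2 − 53.2 = 2
Signs: + − + − +
Runs: +×1, −×1, +×1, −×1, +×1 → 5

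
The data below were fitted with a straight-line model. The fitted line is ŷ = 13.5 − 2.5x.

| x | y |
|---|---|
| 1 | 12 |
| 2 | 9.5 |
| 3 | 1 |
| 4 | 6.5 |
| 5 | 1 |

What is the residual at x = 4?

ŷ = 13.5 − 2.5·4 = 3.5
r = 6.5 − 3.5 = 3

r = 3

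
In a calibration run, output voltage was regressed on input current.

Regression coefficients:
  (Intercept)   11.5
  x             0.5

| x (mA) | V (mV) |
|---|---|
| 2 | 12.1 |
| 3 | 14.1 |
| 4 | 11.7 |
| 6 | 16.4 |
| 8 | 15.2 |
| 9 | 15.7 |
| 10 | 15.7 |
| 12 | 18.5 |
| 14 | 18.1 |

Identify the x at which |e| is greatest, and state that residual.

x=2: ŷ = 11.5 + 0.5·2 = 12.5; e = 12.1 − 12.5 = -0.4
x=3: ŷ = 11.5 + 0.5·3 = 13; e = 14.1 − 13 = 1.1
x=4: ŷ = 11.5 + 0.5·4 = 13.5; e = 11.7 − 13.5 = -1.8
x=6: ŷ = 11.5 + 0.5·6 = 14.5; e = 16.4 − 14.5 = 1.9
x=8: ŷ = 11.5 + 0.5·8 = 15.5; e = 15.2 − 15.5 = -0.3
x=9: ŷ = 11.5 + 0.5·9 = 16; e = 15.7 − 16 = -0.3
x=10: ŷ = 11.5 + 0.5·10 = 16.5; e = 15.7 − 16.5 = -0.8
x=12: ŷ = 11.5 + 0.5·12 = 17.5; e = 18.5 − 17.5 = 1
x=14: ŷ = 11.5 + 0.5·14 = 18.5; e = 18.1 − 18.5 = -0.4
Largest |e| is 1.9 at x = 6, residual 1.9.

x = 6, e = 1.9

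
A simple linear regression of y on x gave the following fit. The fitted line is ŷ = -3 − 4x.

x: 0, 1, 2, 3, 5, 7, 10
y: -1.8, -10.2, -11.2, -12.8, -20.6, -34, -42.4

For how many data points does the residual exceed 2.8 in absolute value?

x=0: ŷ = -3 − 4·0 = -3; e = -1.8 − (-3) = 1.2
x=1: ŷ = -3 − 4·1 = -7; e = -10.2 − (-7) = -3.2
x=2: ŷ = -3 − 4·2 = -11; e = -11.2 − (-11) = -0.2
x=3: ŷ = -3 − 4·3 = -15; e = -12.8 − (-15) = 2.2
x=5: ŷ = -3 − 4·5 = -23; e = -20.6 − (-23) = 2.4
x=7: ŷ = -3 − 4·7 = -31; e = -34 − (-31) = -3
x=10: ŷ = -3 − 4·10 = -43; e = -42.4 − (-43) = 0.6
|e| > 2.8: x=1 (|e|=3.2), x=7 (|e|=3) → 2

2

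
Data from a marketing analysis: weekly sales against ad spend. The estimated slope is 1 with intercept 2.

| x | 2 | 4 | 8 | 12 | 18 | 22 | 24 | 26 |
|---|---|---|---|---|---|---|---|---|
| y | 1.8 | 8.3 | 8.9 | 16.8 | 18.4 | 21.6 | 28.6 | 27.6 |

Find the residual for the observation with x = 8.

r = -1.1

ŷ = 2 + 8 = 10
r = 8.9 − 10 = -1.1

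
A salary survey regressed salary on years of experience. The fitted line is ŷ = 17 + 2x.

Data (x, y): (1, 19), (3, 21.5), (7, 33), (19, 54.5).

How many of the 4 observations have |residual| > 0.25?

x=1: ŷ = 17 + 2·1 = 19; r = 19 − 19 = 0
x=3: ŷ = 17 + 2·3 = 23; r = 21.5 − 23 = -1.5
x=7: ŷ = 17 + 2·7 = 31; r = 33 − 31 = 2
x=19: ŷ = 17 + 2·19 = 55; r = 54.5 − 55 = -0.5
|r| > 0.25: x=3 (|r|=1.5), x=7 (|r|=2), x=19 (|r|=0.5) → 3

3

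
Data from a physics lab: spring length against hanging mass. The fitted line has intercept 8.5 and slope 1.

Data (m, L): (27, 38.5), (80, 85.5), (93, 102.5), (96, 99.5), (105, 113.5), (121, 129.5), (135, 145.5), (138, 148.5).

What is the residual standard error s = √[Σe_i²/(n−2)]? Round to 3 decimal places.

m=27: L̂ = 8.5 + 27 = 35.5; e = 38.5 − 35.5 = 3
m=80: L̂ = 8.5 + 80 = 88.5; e = 85.5 − 88.5 = -3
m=93: L̂ = 8.5 + 93 = 101.5; e = 102.5 − 101.5 = 1
m=96: L̂ = 8.5 + 96 = 104.5; e = 99.5 − 104.5 = -5
m=105: L̂ = 8.5 + 105 = 113.5; e = 113.5 − 113.5 = 0
m=121: L̂ = 8.5 + 121 = 129.5; e = 129.5 − 129.5 = 0
m=135: L̂ = 8.5 + 135 = 143.5; e = 145.5 − 143.5 = 2
m=138: L̂ = 8.5 + 138 = 146.5; e = 148.5 − 146.5 = 2
SSE = 9 + 9 + 1 + 25 + 0 + 0 + 4 + 4 = 52
s = √(52/6) = √8.66667 ≈ 2.944

s = 2.944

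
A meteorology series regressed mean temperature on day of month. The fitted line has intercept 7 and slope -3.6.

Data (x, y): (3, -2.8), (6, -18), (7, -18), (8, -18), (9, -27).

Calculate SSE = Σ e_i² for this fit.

SSE = 29.6

x=3: ŷ = 7 − 3.6·3 = -3.8; e = -2.8 − (-3.8) = 1
x=6: ŷ = 7 − 3.6·6 = -14.6; e = -18 − (-14.6) = -3.4
x=7: ŷ = 7 − 3.6·7 = -18.2; e = -18 − (-18.2) = 0.2
x=8: ŷ = 7 − 3.6·8 = -21.8; e = -18 − (-21.8) = 3.8
x=9: ŷ = 7 − 3.6·9 = -25.4; e = -27 − (-25.4) = -1.6
SSE = 1 + 11.56 + 0.04 + 14.44 + 2.56 = 29.6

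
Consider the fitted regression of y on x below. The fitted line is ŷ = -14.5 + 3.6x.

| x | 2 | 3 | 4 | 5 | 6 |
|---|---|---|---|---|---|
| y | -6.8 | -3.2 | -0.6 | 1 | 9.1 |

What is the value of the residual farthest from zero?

x=2: ŷ = -14.5 + 3.6·2 = -7.3; e = -6.8 − (-7.3) = 0.5
x=3: ŷ = -14.5 + 3.6·3 = -3.7; e = -3.2 − (-3.7) = 0.5
x=4: ŷ = -14.5 + 3.6·4 = -0.1; e = -0.6 − (-0.1) = -0.5
x=5: ŷ = -14.5 + 3.6·5 = 3.5; e = 1 − 3.5 = -2.5
x=6: ŷ = -14.5 + 3.6·6 = 7.1; e = 9.1 − 7.1 = 2
Largest |e| is 2.5 at x = 5, residual -2.5.

e = -2.5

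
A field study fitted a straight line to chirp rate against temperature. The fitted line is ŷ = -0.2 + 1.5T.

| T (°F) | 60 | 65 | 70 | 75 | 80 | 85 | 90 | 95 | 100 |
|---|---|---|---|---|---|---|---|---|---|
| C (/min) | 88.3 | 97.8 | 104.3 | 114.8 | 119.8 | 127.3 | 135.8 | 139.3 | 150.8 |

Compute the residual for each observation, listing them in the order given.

-1.5, 0.5, -0.5, 2.5, 0, 0, 1, -3, 1

T=60: ŷ = -0.2 + 1.5·60 = 89.8; r = 88.3 − 89.8 = -1.5
T=65: ŷ = -0.2 + 1.5·65 = 97.3; r = 97.8 − 97.3 = 0.5
T=70: ŷ = -0.2 + 1.5·70 = 104.8; r = 104.3 − 104.8 = -0.5
T=75: ŷ = -0.2 + 1.5·75 = 112.3; r = 114.8 − 112.3 = 2.5
T=80: ŷ = -0.2 + 1.5·80 = 119.8; r = 119.8 − 119.8 = 0
T=85: ŷ = -0.2 + 1.5·85 = 127.3; r = 127.3 − 127.3 = 0
T=90: ŷ = -0.2 + 1.5·90 = 134.8; r = 135.8 − 134.8 = 1
T=95: ŷ = -0.2 + 1.5·95 = 142.3; r = 139.3 − 142.3 = -3
T=100: ŷ = -0.2 + 1.5·100 = 149.8; r = 150.8 − 149.8 = 1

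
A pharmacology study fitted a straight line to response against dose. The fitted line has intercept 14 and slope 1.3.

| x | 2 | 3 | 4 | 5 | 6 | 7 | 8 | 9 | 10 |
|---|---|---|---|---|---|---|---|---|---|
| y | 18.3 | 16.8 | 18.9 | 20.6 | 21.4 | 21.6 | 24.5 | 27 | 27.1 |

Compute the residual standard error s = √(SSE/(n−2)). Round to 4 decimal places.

s = 1.0902

x=2: ŷ = 14 + 1.3·2 = 16.6; e = 18.3 − 16.6 = 1.7
x=3: ŷ = 14 + 1.3·3 = 17.9; e = 16.8 − 17.9 = -1.1
x=4: ŷ = 14 + 1.3·4 = 19.2; e = 18.9 − 19.2 = -0.3
x=5: ŷ = 14 + 1.3·5 = 20.5; e = 20.6 − 20.5 = 0.1
x=6: ŷ = 14 + 1.3·6 = 21.8; e = 21.4 − 21.8 = -0.4
x=7: ŷ = 14 + 1.3·7 = 23.1; e = 21.6 − 23.1 = -1.5
x=8: ŷ = 14 + 1.3·8 = 24.4; e = 24.5 − 24.4 = 0.1
x=9: ŷ = 14 + 1.3·9 = 25.7; e = 27 − 25.7 = 1.3
x=10: ŷ = 14 + 1.3·10 = 27; e = 27.1 − 27 = 0.1
SSE = 2.89 + 1.21 + 0.09 + 0.01 + 0.16 + 2.25 + 0.01 + 1.69 + 0.01 = 8.32
s = √(8.32/7) = √1.18857 ≈ 1.0902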